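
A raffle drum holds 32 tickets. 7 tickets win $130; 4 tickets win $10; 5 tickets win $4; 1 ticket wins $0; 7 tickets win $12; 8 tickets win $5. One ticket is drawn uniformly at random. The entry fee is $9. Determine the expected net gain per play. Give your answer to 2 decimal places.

$25.19

E[payout] = (7/32)·130 + (4/32)·10 + (5/32)·4 + (1/32)·0 + (7/32)·12 + (8/32)·5 = 547/16
Expected profit = 547/16 − 9 = 403/16 ≈ $25.19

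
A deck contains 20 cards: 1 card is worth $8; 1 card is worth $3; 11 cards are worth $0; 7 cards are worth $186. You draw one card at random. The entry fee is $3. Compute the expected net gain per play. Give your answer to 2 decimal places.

E[payout] = (1/20)·8 + (1/20)·3 + (11/20)·0 + (7/20)·186 = 1313/20
Expected profit = 1313/20 − 3 = 1253/20 ≈ $62.65

$62.65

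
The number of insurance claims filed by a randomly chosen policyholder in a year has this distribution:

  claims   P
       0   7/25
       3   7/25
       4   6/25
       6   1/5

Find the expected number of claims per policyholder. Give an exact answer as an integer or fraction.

E[X] = (7/25)·0 + (7/25)·3 + (6/25)·4 + (1/5)·6
     = 3

3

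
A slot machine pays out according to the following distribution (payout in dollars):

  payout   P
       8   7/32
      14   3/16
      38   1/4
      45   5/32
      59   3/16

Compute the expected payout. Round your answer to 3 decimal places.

E[X] = (7/32)·8 + (3/16)·14 + (1/4)·38 + (5/32)·45 + (3/16)·59
     = 1023/32 ≈ 31.969

$31.969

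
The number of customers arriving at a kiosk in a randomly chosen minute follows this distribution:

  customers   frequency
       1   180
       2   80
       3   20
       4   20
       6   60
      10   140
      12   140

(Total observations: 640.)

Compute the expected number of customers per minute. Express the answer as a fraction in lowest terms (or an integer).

49/8

Total = 640, so P(customers=1) = 180/640, etc.
E[X] = (9/32)·1 + (1/8)·2 + (1/32)·3 + (1/32)·4 + (3/32)·6 + (7/32)·10 + (7/32)·12
     = 49/8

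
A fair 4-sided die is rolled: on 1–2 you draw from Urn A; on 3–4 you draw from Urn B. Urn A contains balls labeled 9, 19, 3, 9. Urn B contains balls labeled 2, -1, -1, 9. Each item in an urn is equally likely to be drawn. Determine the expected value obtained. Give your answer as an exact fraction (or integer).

E[X | Urn A] = (9 + 19 + 3 + 9)/4 = 10
E[X | Urn B] = (2 − 1 − 1 + 9)/4 = 9/4
E[X] = (1/2)·10 + (1/2)·9/4 = 49/8

49/8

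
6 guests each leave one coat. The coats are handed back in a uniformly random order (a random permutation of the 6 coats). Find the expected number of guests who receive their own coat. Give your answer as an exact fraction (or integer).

1

Let Xᵢ = 1 if person i gets their own coat. For each i, P(Xᵢ=1) = 1/6.
By linearity of expectation, E[X₁+…+X_6] = 6·(1/6) = 1.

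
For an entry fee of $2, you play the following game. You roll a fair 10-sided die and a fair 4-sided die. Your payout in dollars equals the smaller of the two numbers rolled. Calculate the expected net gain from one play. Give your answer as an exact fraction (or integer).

1/4 dollars

Distribution of the smaller of the two numbers rolled: 1 w.p. 13/40, 2 w.p. 11/40, 3 w.p. 9/40, 4 w.p. 7/40
E[payout] = (13/40)·1 + (11/40)·2 + (9/40)·3 + (7/40)·4 = 9/4
Expected profit = 9/4 − 2 = 1/4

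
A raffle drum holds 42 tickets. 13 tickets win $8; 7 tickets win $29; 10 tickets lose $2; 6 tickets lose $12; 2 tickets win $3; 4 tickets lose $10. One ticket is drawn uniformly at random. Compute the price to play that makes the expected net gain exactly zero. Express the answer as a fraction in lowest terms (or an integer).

E[payout] = (13/42)·8 + (7/42)·29 + (10/42)·(-2) + (6/42)·(-12) + (2/42)·3 + (4/42)·(-10) = 181/42
Fair fee = E[payout] = 181/42

181/42 dollars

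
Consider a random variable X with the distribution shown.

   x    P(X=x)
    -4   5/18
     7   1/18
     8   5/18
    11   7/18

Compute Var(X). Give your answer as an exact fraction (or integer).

3128/81

E[X] = (5/18)·(-4) + (1/18)·7 + (5/18)·8 + (7/18)·11 = 52/9
E[X²] = (5/18)·16 + (1/18)·49 + (5/18)·64 + (7/18)·121 = 72
Var(X) = 72 − (52/9)² = 3128/81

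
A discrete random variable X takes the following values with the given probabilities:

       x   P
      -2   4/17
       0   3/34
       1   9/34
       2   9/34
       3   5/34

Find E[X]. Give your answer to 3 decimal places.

0.765

E[X] = (4/17)·(-2) + (3/34)·0 + (9/34)·1 + (9/34)·2 + (5/34)·3
     = 13/17 ≈ 0.765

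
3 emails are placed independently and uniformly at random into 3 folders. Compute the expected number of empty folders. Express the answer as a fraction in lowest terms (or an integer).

Let Xⱼ=1 if folder j is empty. P(Xⱼ=1) = ((3-1)/3)^3 = 8/27.
By linearity, E[#empty] = 3·8/27 = 8/9.

8/9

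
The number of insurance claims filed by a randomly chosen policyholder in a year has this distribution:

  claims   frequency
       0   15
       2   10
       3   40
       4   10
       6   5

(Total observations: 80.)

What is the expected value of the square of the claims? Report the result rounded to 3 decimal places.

Total = 80, so P(claims=0) = 15/80, etc.
E[X²] = (3/16)·0 + (1/8)·4 + (1/2)·9 + (1/8)·16 + (1/16)·36
     = 37/4 ≈ 9.250

9.250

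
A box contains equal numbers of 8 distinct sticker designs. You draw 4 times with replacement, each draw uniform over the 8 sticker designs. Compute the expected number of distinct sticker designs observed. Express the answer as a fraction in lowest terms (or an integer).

Let Xⱼ=1 if type j appears at least once. P(Xⱼ=1) = 1 − ((8−1)/8)^4 = 1695/4096.
E[#distinct] = 8·1695/4096 = 1695/512.

1695/512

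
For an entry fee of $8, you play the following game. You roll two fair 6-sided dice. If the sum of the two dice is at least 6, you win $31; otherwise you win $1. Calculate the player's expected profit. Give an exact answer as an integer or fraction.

E[payout] = (5/18)·1 + (13/18)·31 = 68/3
Expected profit = 68/3 − 8 = 44/3

44/3 dollars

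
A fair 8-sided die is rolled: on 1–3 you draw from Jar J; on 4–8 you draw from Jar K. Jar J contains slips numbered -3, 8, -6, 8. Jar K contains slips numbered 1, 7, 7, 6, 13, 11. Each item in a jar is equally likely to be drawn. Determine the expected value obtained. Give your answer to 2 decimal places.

E[X | Jar J] = (-3 + 8 − 6 + 8)/4 = 7/4
E[X | Jar K] = (1 + 7 + 7 + 6 + 13 + 11)/6 = 15/2
E[X] = (3/8)·7/4 + (5/8)·15/2 = 171/32 ≈ 5.34

5.34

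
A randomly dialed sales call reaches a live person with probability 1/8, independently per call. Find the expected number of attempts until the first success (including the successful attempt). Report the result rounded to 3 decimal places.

For a geometric distribution, E[trials] = 1/p = 1/(1/8) = 8.
≈ 8.000

8.000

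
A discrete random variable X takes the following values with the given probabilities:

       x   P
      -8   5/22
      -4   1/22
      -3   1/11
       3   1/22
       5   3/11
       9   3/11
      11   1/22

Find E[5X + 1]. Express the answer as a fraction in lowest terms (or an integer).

E[5x+1] = (5/22)·(-39) + (1/22)·(-19) + (1/11)·(-14) + (1/22)·16 + (3/11)·26 + (3/11)·46 + (1/22)·56
     = 131/11

131/11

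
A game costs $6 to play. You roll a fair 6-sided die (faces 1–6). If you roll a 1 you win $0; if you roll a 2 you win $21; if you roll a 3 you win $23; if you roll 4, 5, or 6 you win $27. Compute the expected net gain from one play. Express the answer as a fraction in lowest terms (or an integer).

89/6 dollars

E[payout] = (1/6)·0 + (1/6)·21 + (1/6)·23 + (1/2)·27 = 125/6
Expected profit = 125/6 − 6 = 89/6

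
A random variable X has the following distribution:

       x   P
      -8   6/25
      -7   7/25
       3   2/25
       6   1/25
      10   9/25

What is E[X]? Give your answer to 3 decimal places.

E[X] = (6/25)·(-8) + (7/25)·(-7) + (2/25)·3 + (1/25)·6 + (9/25)·10
     = 1/5 ≈ 0.200

0.200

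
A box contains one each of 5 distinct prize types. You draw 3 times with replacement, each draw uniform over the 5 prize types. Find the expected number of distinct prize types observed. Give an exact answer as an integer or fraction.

61/25

Let Xⱼ=1 if type j appears at least once. P(Xⱼ=1) = 1 − ((5−1)/5)^3 = 61/125.
E[#distinct] = 5·61/125 = 61/25.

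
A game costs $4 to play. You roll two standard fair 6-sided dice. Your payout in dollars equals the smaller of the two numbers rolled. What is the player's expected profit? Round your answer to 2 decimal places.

Distribution of the smaller of the two numbers rolled: 1 w.p. 11/36, 2 w.p. 1/4, 3 w.p. 7/36, 4 w.p. 5/36, 5 w.p. 1/12, 6 w.p. 1/36
E[payout] = (11/36)·1 + (1/4)·2 + (7/36)·3 + (5/36)·4 + (1/12)·5 + (1/36)·6 = 91/36
Expected profit = 91/36 − 4 = -53/36 ≈ -$1.47

-$1.47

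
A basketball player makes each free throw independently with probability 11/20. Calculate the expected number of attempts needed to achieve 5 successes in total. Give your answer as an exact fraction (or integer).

100/11

By linearity (sum of 5 independent geometric waits), E[trials] = 5/p = 5/(11/20) = 100/11.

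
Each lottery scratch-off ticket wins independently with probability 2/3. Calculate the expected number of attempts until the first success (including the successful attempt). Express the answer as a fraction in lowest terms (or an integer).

For a geometric distribution, E[trials] = 1/p = 1/(2/3) = 3/2.

3/2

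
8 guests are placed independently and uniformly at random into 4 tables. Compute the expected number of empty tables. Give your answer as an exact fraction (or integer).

6561/16384

Let Xⱼ=1 if table j is empty. P(Xⱼ=1) = ((4-1)/4)^8 = 6561/65536.
By linearity, E[#empty] = 4·6561/65536 = 6561/16384.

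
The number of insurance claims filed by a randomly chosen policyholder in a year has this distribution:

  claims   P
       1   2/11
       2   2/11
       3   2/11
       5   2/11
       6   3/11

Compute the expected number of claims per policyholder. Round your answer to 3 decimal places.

E[X] = (2/11)·1 + (2/11)·2 + (2/11)·3 + (2/11)·5 + (3/11)·6
     = 40/11 ≈ 3.636

3.636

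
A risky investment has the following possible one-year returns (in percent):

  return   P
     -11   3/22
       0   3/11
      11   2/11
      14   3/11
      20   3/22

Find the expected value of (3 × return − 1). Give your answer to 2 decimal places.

20.14

E[3x-1] = (3/22)·(-34) + (3/11)·(-1) + (2/11)·32 + (3/11)·41 + (3/22)·59
     = 443/22 ≈ 20.14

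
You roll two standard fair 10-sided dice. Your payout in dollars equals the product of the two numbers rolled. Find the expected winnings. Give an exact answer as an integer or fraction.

121/4 dollars

Distribution of the product of the two numbers rolled: 1 w.p. 1/100, 2 w.p. 1/50, 3 w.p. 1/50, 4 w.p. 3/100, 5 w.p. 1/50, 6 w.p. 1/25, …
E[payout] = (1/100)·1 + (1/50)·2 + (1/50)·3 + (3/100)·4 + (1/50)·5 + (1/25)·6 + (1/50)·7 + (1/25)·8 + (3/100)·9 + (1/25)·10 + (1/25)·12 + (1/50)·14 + (1/50)·15 + (3/100)·16 + (1/25)·18 + (1/25)·20 + (1/50)·21 + (1/25)·24 + (1/100)·25 + (1/50)·27 + (1/50)·28 + (1/25)·30 + (1/50)·32 + (1/50)·35 + (3/100)·36 + (1/25)·40 + (1/50)·42 + (1/50)·45 + (1/50)·48 + (1/100)·49 + (1/50)·50 + (1/50)·54 + (1/50)·56 + (1/50)·60 + (1/50)·63 + (1/100)·64 + (1/50)·70 + (1/50)·72 + (1/50)·80 + (1/100)·81 + (1/50)·90 + (1/100)·100 = 121/4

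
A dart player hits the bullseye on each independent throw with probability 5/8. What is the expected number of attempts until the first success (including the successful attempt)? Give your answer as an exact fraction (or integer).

For a geometric distribution, E[trials] = 1/p = 1/(5/8) = 8/5.

8/5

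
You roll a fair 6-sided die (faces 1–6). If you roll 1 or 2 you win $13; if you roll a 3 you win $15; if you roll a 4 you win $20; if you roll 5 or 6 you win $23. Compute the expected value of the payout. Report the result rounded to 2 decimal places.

$17.83

E[payout] = (1/3)·13 + (1/6)·15 + (1/6)·20 + (1/3)·23 = 107/6
≈ $17.83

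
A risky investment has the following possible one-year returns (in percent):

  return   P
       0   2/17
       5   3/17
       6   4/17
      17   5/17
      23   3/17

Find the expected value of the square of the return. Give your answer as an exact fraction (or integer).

3251/17

E[X²] = (2/17)·0 + (3/17)·25 + (4/17)·36 + (5/17)·289 + (3/17)·529
     = 3251/17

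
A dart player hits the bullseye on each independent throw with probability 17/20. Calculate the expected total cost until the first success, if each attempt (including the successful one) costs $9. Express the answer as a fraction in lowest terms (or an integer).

180/17 dollars

E[#attempts] = 1/p = 20/17; E[cost] = 9·20/17 = 180/17.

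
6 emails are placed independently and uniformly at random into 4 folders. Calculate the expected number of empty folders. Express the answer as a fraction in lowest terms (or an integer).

Let Xⱼ=1 if folder j is empty. P(Xⱼ=1) = ((4-1)/4)^6 = 729/4096.
By linearity, E[#empty] = 4·729/4096 = 729/1024.

729/1024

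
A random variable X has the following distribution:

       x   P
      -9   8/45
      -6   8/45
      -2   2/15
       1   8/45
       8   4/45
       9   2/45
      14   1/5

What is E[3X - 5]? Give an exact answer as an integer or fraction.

E[3x-5] = (8/45)·(-32) + (8/45)·(-23) + (2/15)·(-11) + (8/45)·(-2) + (4/45)·19 + (2/45)·22 + (1/5)·37
     = -23/15

-23/15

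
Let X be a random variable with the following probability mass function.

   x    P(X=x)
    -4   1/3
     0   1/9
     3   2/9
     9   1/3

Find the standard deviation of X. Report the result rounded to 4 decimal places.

5.3748

E[X] = 7/3, E[X²] = 103/3
Var(X) = E[X²] − (E[X])² = 103/3 − 49/9 = 260/9
SD(X) = √(260/9) ≈ 5.3748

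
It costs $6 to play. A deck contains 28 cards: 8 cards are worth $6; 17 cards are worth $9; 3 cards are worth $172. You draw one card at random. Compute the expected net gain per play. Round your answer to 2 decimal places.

$19.61

E[payout] = (8/28)·6 + (17/28)·9 + (3/28)·172 = 717/28
Expected profit = 717/28 − 6 = 549/28 ≈ $19.61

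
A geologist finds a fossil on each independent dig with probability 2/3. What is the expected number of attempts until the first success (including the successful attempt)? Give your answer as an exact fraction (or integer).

For a geometric distribution, E[trials] = 1/p = 1/(2/3) = 3/2.

3/2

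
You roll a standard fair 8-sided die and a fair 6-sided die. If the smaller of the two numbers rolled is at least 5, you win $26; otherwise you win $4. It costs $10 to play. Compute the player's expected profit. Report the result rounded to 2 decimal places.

-$2.33

E[payout] = (5/6)·4 + (1/6)·26 = 23/3
Expected profit = 23/3 − 10 = -7/3 ≈ -$2.33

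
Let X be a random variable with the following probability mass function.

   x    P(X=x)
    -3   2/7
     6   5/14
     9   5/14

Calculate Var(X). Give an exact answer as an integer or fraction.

675/28

E[X] = (2/7)·(-3) + (5/14)·6 + (5/14)·9 = 9/2
E[X²] = (2/7)·9 + (5/14)·36 + (5/14)·81 = 621/14
Var(X) = 621/14 − (9/2)² = 675/28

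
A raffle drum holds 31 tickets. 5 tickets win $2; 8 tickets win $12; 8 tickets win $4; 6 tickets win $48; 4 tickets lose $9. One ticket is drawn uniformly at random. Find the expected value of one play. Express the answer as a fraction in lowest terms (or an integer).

E[payout] = (5/31)·2 + (8/31)·12 + (8/31)·4 + (6/31)·48 + (4/31)·(-9) = 390/31

390/31 dollars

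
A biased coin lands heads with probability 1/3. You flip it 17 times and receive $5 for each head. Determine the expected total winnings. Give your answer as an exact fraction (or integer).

E[#heads] = 17·1/3 = 17/3 (linearity over flips).
E[winnings] = 5·17/3 = 85/3.

85/3 dollars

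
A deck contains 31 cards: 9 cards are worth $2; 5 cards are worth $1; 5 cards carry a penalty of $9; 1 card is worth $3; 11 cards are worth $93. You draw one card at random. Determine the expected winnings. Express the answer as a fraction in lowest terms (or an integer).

1004/31 dollars

E[payout] = (9/31)·2 + (5/31)·1 + (5/31)·(-9) + (1/31)·3 + (11/31)·93 = 1004/31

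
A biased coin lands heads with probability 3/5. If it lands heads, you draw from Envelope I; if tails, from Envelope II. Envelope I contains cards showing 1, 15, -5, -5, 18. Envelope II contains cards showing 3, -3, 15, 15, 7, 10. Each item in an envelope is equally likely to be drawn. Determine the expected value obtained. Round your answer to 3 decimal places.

6.013

E[X | Envelope I] = (1 + 15 − 5 − 5 + 18)/5 = 24/5
E[X | Envelope II] = (3 − 3 + 15 + 15 + 7 + 10)/6 = 47/6
E[X] = (3/5)·24/5 + (2/5)·47/6 = 451/75 ≈ 6.013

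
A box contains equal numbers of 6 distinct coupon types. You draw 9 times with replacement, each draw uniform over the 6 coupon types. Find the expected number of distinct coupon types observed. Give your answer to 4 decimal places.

4.8372

Let Xⱼ=1 if type j appears at least once. P(Xⱼ=1) = 1 − ((6−1)/6)^9 = 8124571/10077696.
E[#distinct] = 6·8124571/10077696 = 8124571/1679616.
≈ 4.8372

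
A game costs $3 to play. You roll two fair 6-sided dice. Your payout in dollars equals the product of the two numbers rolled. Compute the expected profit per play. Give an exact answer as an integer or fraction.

37/4 dollars

Distribution of the product of the two numbers rolled: 1 w.p. 1/36, 2 w.p. 1/18, 3 w.p. 1/18, 4 w.p. 1/12, 5 w.p. 1/18, 6 w.p. 1/9, …
E[payout] = (1/36)·1 + (1/18)·2 + (1/18)·3 + (1/12)·4 + (1/18)·5 + (1/9)·6 + (1/18)·8 + (1/36)·9 + (1/18)·10 + (1/9)·12 + (1/18)·15 + (1/36)·16 + (1/18)·18 + (1/18)·20 + (1/18)·24 + (1/36)·25 + (1/18)·30 + (1/36)·36 = 49/4
Expected profit = 49/4 − 3 = 37/4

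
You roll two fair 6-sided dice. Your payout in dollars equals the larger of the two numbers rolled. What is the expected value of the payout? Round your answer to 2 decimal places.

Distribution of the larger of the two numbers rolled: 1 w.p. 1/36, 2 w.p. 1/12, 3 w.p. 5/36, 4 w.p. 7/36, 5 w.p. 1/4, 6 w.p. 11/36
E[payout] = (1/36)·1 + (1/12)·2 + (5/36)·3 + (7/36)·4 + (1/4)·5 + (11/36)·6 = 161/36
≈ $4.47

$4.47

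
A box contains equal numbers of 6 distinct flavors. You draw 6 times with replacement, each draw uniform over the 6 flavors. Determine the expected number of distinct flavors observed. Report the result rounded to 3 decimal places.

3.991

Let Xⱼ=1 if type j appears at least once. P(Xⱼ=1) = 1 − ((6−1)/6)^6 = 31031/46656.
E[#distinct] = 6·31031/46656 = 31031/7776.
≈ 3.991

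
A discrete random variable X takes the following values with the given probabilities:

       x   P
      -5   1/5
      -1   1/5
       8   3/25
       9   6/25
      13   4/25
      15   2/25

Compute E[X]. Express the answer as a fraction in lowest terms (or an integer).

26/5

E[X] = (1/5)·(-5) + (1/5)·(-1) + (3/25)·8 + (6/25)·9 + (4/25)·13 + (2/25)·15
     = 26/5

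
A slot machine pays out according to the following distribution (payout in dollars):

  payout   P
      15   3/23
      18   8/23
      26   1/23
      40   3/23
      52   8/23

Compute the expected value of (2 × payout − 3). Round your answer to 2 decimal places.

62.30

E[2x-3] = (3/23)·27 + (8/23)·33 + (1/23)·49 + (3/23)·77 + (8/23)·101
     = 1433/23 ≈ 62.30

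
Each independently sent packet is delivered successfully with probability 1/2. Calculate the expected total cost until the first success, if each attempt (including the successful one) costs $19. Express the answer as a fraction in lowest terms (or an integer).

E[#attempts] = 1/p = 2; E[cost] = 19·2 = 38.

$38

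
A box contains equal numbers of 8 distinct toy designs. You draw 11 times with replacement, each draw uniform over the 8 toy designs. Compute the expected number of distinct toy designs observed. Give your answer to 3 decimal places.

6.158

Let Xⱼ=1 if type j appears at least once. P(Xⱼ=1) = 1 − ((8−1)/8)^11 = 6612607849/8589934592.
E[#distinct] = 8·6612607849/8589934592 = 6612607849/1073741824.
≈ 6.158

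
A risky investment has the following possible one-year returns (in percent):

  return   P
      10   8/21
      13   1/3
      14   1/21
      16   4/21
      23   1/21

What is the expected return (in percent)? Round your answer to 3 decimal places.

12.952

E[X] = (8/21)·10 + (1/3)·13 + (1/21)·14 + (4/21)·16 + (1/21)·23
     = 272/21 ≈ 12.952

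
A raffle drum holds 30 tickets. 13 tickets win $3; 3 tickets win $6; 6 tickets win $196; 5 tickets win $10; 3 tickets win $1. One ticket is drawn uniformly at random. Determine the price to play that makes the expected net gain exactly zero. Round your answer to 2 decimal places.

E[payout] = (13/30)·3 + (3/30)·6 + (6/30)·196 + (5/30)·10 + (3/30)·1 = 643/15
Fair fee = E[payout] = 643/15 ≈ $42.87

$42.87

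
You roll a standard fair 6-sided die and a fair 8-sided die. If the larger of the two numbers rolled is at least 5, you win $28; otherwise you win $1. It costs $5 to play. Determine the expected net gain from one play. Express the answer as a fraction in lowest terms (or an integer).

$14

E[payout] = (1/3)·1 + (2/3)·28 = 19
Expected profit = 19 − 5 = 14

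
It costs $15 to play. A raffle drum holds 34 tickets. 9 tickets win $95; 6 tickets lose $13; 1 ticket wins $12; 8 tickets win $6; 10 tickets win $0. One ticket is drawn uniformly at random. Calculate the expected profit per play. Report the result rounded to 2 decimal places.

$9.62

E[payout] = (9/34)·95 + (6/34)·(-13) + (1/34)·12 + (8/34)·6 + (10/34)·0 = 837/34
Expected profit = 837/34 − 15 = 327/34 ≈ $9.62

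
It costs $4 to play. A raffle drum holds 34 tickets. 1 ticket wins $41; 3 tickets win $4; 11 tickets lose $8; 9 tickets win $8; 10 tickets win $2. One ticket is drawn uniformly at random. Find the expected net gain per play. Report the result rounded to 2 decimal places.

E[payout] = (1/34)·41 + (3/34)·4 + (11/34)·(-8) + (9/34)·8 + (10/34)·2 = 57/34
Expected profit = 57/34 − 4 = -79/34 ≈ -$2.32

-$2.32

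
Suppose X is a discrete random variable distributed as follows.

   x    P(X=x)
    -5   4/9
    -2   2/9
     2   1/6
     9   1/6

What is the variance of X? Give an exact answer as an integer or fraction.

E[X] = (4/9)·(-5) + (2/9)·(-2) + (1/6)·2 + (1/6)·9 = -5/6
E[X²] = (4/9)·25 + (2/9)·4 + (1/6)·4 + (1/6)·81 = 157/6
Var(X) = 157/6 − (-5/6)² = 917/36

917/36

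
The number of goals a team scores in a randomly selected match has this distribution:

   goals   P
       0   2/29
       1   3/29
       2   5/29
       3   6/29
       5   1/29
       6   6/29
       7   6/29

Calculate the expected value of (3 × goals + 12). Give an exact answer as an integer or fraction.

E[3x+12] = (2/29)·12 + (3/29)·15 + (5/29)·18 + (6/29)·21 + (1/29)·27 + (6/29)·30 + (6/29)·33
     = 690/29

690/29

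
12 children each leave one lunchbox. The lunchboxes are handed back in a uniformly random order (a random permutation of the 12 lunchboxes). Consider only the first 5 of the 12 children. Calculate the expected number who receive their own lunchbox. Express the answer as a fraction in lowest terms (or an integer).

5/12

Let Xᵢ = 1 if person i gets their own lunchbox. For each i, P(Xᵢ=1) = 1/12.
By linearity of expectation, E[X₁+…+X_5] = 5·(1/12) = 5/12.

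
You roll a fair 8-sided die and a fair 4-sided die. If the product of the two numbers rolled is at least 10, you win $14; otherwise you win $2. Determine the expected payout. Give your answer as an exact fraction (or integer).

61/8 dollars

E[payout] = (17/32)·2 + (15/32)·14 = 61/8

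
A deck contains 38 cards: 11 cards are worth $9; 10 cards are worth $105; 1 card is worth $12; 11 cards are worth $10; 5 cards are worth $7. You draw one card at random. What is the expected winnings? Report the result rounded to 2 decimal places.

E[payout] = (11/38)·9 + (10/38)·105 + (1/38)·12 + (11/38)·10 + (5/38)·7 = 653/19
≈ $34.37

$34.37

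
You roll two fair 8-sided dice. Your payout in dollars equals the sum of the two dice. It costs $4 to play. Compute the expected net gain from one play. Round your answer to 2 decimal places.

$5.00

Distribution of the sum of the two dice: 2 w.p. 1/64, 3 w.p. 1/32, 4 w.p. 3/64, 5 w.p. 1/16, 6 w.p. 5/64, 7 w.p. 3/32, …
E[payout] = (1/64)·2 + (1/32)·3 + (3/64)·4 + (1/16)·5 + (5/64)·6 + (3/32)·7 + (7/64)·8 + (1/8)·9 + (7/64)·10 + (3/32)·11 + (5/64)·12 + (1/16)·13 + (3/64)·14 + (1/32)·15 + (1/64)·16 = 9
Expected profit = 9 − 4 = 5 ≈ $5.00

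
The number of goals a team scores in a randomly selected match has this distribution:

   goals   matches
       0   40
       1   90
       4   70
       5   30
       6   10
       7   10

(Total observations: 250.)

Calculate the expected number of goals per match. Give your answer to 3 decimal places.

2.600

Total = 250, so P(goals=0) = 40/250, etc.
E[X] = (4/25)·0 + (9/25)·1 + (7/25)·4 + (3/25)·5 + (1/25)·6 + (1/25)·7
     = 13/5 ≈ 2.600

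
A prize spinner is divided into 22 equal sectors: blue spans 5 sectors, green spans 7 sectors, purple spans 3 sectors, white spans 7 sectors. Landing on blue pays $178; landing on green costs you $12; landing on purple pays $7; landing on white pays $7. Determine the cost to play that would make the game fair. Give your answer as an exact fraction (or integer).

438/11 dollars

E[payout] = (5/22)·178 + (7/22)·(-12) + (3/22)·7 + (7/22)·7 = 438/11
Fair fee = E[payout] = 438/11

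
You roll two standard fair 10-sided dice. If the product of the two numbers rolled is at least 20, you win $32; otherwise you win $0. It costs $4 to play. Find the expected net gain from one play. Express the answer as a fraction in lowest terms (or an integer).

364/25 dollars

E[payout] = (21/50)·0 + (29/50)·32 = 464/25
Expected profit = 464/25 − 4 = 364/25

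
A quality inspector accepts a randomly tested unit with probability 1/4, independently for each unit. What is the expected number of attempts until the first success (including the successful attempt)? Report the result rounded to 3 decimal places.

For a geometric distribution, E[trials] = 1/p = 1/(1/4) = 4.
≈ 4.000

4.000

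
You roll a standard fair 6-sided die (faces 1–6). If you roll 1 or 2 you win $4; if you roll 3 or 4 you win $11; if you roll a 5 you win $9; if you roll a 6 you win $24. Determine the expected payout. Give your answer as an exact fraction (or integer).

E[payout] = (1/3)·4 + (1/6)·9 + (1/3)·11 + (1/6)·24 = 21/2

21/2 dollars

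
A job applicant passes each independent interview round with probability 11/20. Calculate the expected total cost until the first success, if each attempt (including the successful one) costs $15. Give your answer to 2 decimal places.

E[#attempts] = 1/p = 20/11; E[cost] = 15·20/11 = 300/11.
≈ 27.27

$27.27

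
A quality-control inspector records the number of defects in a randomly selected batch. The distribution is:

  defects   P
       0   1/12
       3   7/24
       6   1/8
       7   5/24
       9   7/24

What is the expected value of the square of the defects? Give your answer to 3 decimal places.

40.958

E[X²] = (1/12)·0 + (7/24)·9 + (1/8)·36 + (5/24)·49 + (7/24)·81
     = 983/24 ≈ 40.958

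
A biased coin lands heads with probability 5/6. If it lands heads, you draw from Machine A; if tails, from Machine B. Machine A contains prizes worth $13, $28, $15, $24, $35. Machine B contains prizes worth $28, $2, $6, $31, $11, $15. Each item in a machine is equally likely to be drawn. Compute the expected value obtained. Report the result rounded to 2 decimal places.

$21.75

E[X | Machine A] = (13 + 28 + 15 + 24 + 35)/5 = 23
E[X | Machine B] = (28 + 2 + 6 + 31 + 11 + 15)/6 = 31/2
E[X] = (5/6)·23 + (1/6)·31/2 = 87/4 ≈ 21.75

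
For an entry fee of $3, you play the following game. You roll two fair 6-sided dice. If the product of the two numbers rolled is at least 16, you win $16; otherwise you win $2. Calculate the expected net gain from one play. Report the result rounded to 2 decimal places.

$3.28

E[payout] = (25/36)·2 + (11/36)·16 = 113/18
Expected profit = 113/18 − 3 = 59/18 ≈ $3.28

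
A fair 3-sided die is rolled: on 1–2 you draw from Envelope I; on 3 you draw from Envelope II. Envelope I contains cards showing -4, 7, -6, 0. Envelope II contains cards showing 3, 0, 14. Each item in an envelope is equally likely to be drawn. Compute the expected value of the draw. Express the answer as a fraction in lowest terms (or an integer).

25/18

E[X | Envelope I] = (-4 + 7 − 6 + 0)/4 = -3/4
E[X | Envelope II] = (3 + 0 + 14)/3 = 17/3
E[X] = (2/3)·(-3/4) + (1/3)·17/3 = 25/18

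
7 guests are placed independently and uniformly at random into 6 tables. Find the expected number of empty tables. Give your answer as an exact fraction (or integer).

78125/46656

Let Xⱼ=1 if table j is empty. P(Xⱼ=1) = ((6-1)/6)^7 = 78125/279936.
By linearity, E[#empty] = 6·78125/279936 = 78125/46656.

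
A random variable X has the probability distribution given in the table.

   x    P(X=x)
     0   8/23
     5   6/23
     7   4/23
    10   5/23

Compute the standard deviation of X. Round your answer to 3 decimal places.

3.838

E[X] = 108/23, E[X²] = 846/23
Var(X) = E[X²] − (E[X])² = 846/23 − 11664/529 = 7794/529
SD(X) = √(7794/529) ≈ 3.838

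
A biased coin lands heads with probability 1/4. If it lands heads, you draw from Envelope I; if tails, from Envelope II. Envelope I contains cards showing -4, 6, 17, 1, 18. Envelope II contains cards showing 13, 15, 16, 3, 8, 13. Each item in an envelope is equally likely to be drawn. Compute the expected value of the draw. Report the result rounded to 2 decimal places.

10.40

E[X | Envelope I] = (-4 + 6 + 17 + 1 + 18)/5 = 38/5
E[X | Envelope II] = (13 + 15 + 16 + 3 + 8 + 13)/6 = 34/3
E[X] = (1/4)·38/5 + (3/4)·34/3 = 52/5 ≈ 10.40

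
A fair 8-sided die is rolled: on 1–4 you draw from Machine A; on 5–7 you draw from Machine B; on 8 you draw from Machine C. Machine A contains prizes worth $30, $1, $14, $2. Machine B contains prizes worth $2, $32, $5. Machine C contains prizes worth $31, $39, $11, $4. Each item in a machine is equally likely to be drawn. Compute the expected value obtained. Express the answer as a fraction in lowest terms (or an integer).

429/32 dollars

E[X | Machine A] = (30 + 1 + 14 + 2)/4 = 47/4
E[X | Machine B] = (2 + 32 + 5)/3 = 13
E[X | Machine C] = (31 + 39 + 11 + 4)/4 = 85/4
E[X] = (1/2)·47/4 + (3/8)·13 + (1/8)·85/4 = 429/32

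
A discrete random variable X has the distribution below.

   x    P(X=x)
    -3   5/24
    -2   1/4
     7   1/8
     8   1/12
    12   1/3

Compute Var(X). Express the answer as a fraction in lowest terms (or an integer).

6167/144

E[X] = (5/24)·(-3) + (1/4)·(-2) + (1/8)·7 + (1/12)·8 + (1/3)·12 = 53/12
E[X²] = (5/24)·9 + (1/4)·4 + (1/8)·49 + (1/12)·64 + (1/3)·144 = 187/3
Var(X) = 187/3 − (53/12)² = 6167/144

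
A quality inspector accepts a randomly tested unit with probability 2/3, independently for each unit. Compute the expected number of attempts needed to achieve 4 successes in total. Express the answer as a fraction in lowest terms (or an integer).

6

By linearity (sum of 4 independent geometric waits), E[trials] = 4/p = 4/(2/3) = 6.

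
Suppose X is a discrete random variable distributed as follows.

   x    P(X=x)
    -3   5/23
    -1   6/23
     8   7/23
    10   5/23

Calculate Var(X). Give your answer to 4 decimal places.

E[X] = (5/23)·(-3) + (6/23)·(-1) + (7/23)·8 + (5/23)·10 = 85/23
E[X²] = (5/23)·9 + (6/23)·1 + (7/23)·64 + (5/23)·100 = 999/23
Var(X) = 999/23 − (85/23)² = 15752/529 ≈ 29.7769

29.7769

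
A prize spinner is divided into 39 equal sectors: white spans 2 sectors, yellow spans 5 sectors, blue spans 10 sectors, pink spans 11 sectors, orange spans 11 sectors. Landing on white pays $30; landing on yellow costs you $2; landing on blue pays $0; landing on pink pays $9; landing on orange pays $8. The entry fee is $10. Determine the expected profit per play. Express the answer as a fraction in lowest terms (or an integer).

E[payout] = (2/39)·30 + (5/39)·(-2) + (10/39)·0 + (11/39)·9 + (11/39)·8 = 79/13
Expected profit = 79/13 − 10 = -51/13

-51/13 dollars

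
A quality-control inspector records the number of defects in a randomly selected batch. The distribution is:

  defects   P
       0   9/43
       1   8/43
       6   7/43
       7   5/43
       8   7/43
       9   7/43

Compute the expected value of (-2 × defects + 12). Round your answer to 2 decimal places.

E[-2x+12] = (9/43)·12 + (8/43)·10 + (7/43)·0 + (5/43)·(-2) + (7/43)·(-4) + (7/43)·(-6)
     = 108/43 ≈ 2.51

2.51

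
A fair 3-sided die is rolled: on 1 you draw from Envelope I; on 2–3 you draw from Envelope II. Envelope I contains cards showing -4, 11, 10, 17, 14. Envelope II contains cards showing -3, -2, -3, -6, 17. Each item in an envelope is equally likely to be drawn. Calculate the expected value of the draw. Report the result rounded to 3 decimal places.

3.600

E[X | Envelope I] = (-4 + 11 + 10 + 17 + 14)/5 = 48/5
E[X | Envelope II] = (-3 − 2 − 3 − 6 + 17)/5 = 3/5
E[X] = (1/3)·48/5 + (2/3)·3/5 = 18/5 ≈ 3.600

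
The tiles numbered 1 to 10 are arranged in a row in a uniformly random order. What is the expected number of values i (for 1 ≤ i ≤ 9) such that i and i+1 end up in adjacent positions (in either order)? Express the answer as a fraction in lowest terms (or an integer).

9/5

For each i ∈ {1,…,9}, let Xᵢ = 1 if i and i+1 are adjacent. P(Xᵢ=1) = 2·(10−1)!/10! = 2/10.
By linearity, E[ΣXᵢ] = (9)·(2/10) = 9/5.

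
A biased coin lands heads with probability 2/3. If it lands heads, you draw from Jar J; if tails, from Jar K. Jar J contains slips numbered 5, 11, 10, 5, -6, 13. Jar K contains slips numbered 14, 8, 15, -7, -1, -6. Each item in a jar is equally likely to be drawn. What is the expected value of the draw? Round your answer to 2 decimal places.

5.50

E[X | Jar J] = (5 + 11 + 10 + 5 − 6 + 13)/6 = 19/3
E[X | Jar K] = (14 + 8 + 15 − 7 − 1 − 6)/6 = 23/6
E[X] = (2/3)·19/3 + (1/3)·23/6 = 11/2 ≈ 5.50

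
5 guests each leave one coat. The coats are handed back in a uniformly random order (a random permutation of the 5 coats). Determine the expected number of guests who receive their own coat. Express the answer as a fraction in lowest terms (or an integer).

1

Let Xᵢ = 1 if person i gets their own coat. For each i, P(Xᵢ=1) = 1/5.
By linearity of expectation, E[X₁+…+X_5] = 5·(1/5) = 1.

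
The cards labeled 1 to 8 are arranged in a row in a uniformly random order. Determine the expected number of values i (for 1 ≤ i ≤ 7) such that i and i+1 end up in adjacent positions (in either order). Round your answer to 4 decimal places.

1.7500

For each i ∈ {1,…,7}, let Xᵢ = 1 if i and i+1 are adjacent. P(Xᵢ=1) = 2·(8−1)!/8! = 2/8.
By linearity, E[ΣXᵢ] = (7)·(2/8) = 7/4.
≈ 1.7500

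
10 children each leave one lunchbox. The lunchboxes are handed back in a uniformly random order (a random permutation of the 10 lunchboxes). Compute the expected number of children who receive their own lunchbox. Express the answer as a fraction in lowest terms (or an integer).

Let Xᵢ = 1 if person i gets their own lunchbox. For each i, P(Xᵢ=1) = 1/10.
By linearity of expectation, E[X₁+…+X_10] = 10·(1/10) = 1.

1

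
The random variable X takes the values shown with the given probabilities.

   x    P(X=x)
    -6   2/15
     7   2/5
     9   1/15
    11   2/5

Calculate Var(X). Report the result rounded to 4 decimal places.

29.2000

E[X] = (2/15)·(-6) + (2/5)·7 + (1/15)·9 + (2/5)·11 = 7
E[X²] = (2/15)·36 + (2/5)·49 + (1/15)·81 + (2/5)·121 = 391/5
Var(X) = 391/5 − (7)² = 146/5 ≈ 29.2000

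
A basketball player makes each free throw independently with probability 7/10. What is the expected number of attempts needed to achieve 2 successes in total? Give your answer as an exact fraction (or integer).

By linearity (sum of 2 independent geometric waits), E[trials] = 2/p = 2/(7/10) = 20/7.

20/7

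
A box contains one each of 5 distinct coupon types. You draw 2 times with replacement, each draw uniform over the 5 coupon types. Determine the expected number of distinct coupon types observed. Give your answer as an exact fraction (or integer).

Let Xⱼ=1 if type j appears at least once. P(Xⱼ=1) = 1 − ((5−1)/5)^2 = 9/25.
E[#distinct] = 5·9/25 = 9/5.

9/5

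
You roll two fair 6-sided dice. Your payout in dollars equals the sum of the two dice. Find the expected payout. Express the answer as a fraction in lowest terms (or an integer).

$7

Distribution of the sum of the two dice: 2 w.p. 1/36, 3 w.p. 1/18, 4 w.p. 1/12, 5 w.p. 1/9, 6 w.p. 5/36, 7 w.p. 1/6, …
E[payout] = (1/36)·2 + (1/18)·3 + (1/12)·4 + (1/9)·5 + (5/36)·6 + (1/6)·7 + (5/36)·8 + (1/9)·9 + (1/12)·10 + (1/18)·11 + (1/36)·12 = 7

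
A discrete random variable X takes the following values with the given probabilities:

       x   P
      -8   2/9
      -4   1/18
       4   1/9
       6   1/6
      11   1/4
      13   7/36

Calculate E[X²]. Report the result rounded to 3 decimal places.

86.000

E[X²] = (2/9)·64 + (1/18)·16 + (1/9)·16 + (1/6)·36 + (1/4)·121 + (7/36)·169
     = 86 ≈ 86.000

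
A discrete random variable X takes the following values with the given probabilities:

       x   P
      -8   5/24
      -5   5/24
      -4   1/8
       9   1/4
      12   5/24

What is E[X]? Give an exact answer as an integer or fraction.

E[X] = (5/24)·(-8) + (5/24)·(-5) + (1/8)·(-4) + (1/4)·9 + (5/24)·12
     = 37/24

37/24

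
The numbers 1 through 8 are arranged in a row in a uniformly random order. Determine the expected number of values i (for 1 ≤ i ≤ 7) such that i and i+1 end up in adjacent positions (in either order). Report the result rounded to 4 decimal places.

For each i ∈ {1,…,7}, let Xᵢ = 1 if i and i+1 are adjacent. P(Xᵢ=1) = 2·(8−1)!/8! = 2/8.
By linearity, E[ΣXᵢ] = (7)·(2/8) = 7/4.
≈ 1.7500

1.7500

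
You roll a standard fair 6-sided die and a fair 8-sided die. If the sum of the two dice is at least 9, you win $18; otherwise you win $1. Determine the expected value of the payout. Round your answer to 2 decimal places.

E[payout] = (9/16)·1 + (7/16)·18 = 135/16
≈ $8.44

$8.44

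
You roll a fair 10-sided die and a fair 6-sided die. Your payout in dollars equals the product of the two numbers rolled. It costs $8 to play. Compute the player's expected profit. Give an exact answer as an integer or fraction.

45/4 dollars

Distribution of the product of the two numbers rolled: 1 w.p. 1/60, 2 w.p. 1/30, 3 w.p. 1/30, 4 w.p. 1/20, 5 w.p. 1/30, 6 w.p. 1/15, …
E[payout] = (1/60)·1 + (1/30)·2 + (1/30)·3 + (1/20)·4 + (1/30)·5 + (1/15)·6 + (1/60)·7 + (1/20)·8 + (1/30)·9 + (1/20)·10 + (1/15)·12 + (1/60)·14 + (1/30)·15 + (1/30)·16 + (1/20)·18 + (1/20)·20 + (1/60)·21 + (1/20)·24 + (1/60)·25 + (1/60)·27 + (1/60)·28 + (1/20)·30 + (1/60)·32 + (1/60)·35 + (1/30)·36 + (1/30)·40 + (1/60)·42 + (1/60)·45 + (1/60)·48 + (1/60)·50 + (1/60)·54 + (1/60)·60 = 77/4
Expected profit = 77/4 − 8 = 45/4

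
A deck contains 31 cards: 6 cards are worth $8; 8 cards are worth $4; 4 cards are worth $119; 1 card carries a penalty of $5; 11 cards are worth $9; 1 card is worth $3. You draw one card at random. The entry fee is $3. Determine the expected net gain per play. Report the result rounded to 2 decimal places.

$18.06

E[payout] = (6/31)·8 + (8/31)·4 + (4/31)·119 + (1/31)·(-5) + (11/31)·9 + (1/31)·3 = 653/31
Expected profit = 653/31 − 3 = 560/31 ≈ $18.06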